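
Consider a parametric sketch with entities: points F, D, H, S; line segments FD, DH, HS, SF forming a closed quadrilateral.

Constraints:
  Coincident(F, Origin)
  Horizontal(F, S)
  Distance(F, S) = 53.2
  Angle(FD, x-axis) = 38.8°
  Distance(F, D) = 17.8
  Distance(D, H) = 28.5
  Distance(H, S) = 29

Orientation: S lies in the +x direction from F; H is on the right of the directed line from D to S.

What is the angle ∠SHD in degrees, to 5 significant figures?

90.618°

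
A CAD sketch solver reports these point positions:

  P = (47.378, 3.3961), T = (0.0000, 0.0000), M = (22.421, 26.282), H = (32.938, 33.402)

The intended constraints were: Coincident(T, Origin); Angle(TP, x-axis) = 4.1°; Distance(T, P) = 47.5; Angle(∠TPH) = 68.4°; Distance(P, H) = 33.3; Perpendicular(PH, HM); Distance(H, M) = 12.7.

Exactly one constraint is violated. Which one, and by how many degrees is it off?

Perpendicular(PH, HM) — off by 8.40°.

T = (0.00, 0.00) ✓; TP at 4.100° ✓; |TP| = 47.50 ✓; ∠TPH = 68.40° ✓; |PH| = 33.30 ✓; ∠(PH, HM) = 98.40° ✗; |HM| = 12.70 ✓.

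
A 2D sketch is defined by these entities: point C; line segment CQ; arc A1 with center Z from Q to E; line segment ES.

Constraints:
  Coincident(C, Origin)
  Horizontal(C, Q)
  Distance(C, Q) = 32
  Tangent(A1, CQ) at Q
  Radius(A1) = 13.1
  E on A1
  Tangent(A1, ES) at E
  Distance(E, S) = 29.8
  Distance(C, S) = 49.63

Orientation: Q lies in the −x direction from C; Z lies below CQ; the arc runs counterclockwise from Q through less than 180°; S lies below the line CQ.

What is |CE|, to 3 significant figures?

47.2

Checks: |ZE| = 13.10 ✓; ∠(ZE, ES) = 90.00° ✓; |ES| = 29.80 ✓; |CS| = 49.63 ✓.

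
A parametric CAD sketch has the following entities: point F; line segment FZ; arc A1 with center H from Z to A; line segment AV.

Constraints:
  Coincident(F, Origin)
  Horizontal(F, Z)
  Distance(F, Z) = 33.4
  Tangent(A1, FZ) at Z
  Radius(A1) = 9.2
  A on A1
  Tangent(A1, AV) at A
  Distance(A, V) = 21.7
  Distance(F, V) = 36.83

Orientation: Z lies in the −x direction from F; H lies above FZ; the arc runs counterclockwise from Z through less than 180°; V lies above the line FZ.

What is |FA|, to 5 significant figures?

25.592

Checks: ∠(HZ, ZF) = 90.00° ✓; |HZ| = 9.200 ✓; |HA| = 9.200 ✓; ∠(HA, AV) = 90.00° ✓; |AV| = 21.70 ✓; |FV| = 36.83 ✓.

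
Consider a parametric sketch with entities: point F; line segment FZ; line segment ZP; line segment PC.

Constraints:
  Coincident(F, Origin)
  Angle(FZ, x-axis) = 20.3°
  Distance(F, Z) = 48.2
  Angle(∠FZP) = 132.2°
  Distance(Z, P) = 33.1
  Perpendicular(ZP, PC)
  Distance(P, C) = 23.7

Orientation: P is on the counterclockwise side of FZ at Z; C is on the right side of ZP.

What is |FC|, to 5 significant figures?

88.410

F is at the origin; FZ runs at 20.3° with length 48.2, so Z = 48.2·(cos 20.3°, sin 20.3°) = (45.206, 16.722). ∠FZP = 132.2°, so ZP runs at 20.3° + (180° − 132.2°) = 68.100° from the x-axis; with |ZP| = 33.1, P = Z + 33.1·(cos 68.100°, sin 68.100°) = (57.552, 47.434). ZP ⟂ PC; with |PC| = 23.7 on the right of ZP, C = P + 23.7·(0.92784, -0.37299) = (79.542, 38.594). Then |FC| = |C − F| = 88.410.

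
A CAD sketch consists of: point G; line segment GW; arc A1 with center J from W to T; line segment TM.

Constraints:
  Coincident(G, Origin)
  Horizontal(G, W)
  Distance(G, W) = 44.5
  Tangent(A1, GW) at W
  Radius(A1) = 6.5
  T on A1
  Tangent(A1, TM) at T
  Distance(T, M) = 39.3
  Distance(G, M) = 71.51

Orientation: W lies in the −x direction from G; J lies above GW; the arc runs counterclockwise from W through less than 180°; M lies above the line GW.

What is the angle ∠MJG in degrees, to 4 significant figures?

114.8°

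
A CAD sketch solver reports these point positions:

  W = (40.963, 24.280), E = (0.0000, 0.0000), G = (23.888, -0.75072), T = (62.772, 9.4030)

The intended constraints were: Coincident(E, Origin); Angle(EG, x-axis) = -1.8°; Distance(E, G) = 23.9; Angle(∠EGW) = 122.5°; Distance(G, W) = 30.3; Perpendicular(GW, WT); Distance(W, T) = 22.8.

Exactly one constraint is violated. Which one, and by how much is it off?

Distance(W, T) = 22.8 — off by 3.60.

E = (0.00, 0.00) ✓; EG at -1.800° ✓; |EG| = 23.90 ✓; ∠EGW = 122.5° ✓; |GW| = 30.30 ✓; ∠(GW, WT) = 90.00° ✓; |WT| = 26.40 ✗.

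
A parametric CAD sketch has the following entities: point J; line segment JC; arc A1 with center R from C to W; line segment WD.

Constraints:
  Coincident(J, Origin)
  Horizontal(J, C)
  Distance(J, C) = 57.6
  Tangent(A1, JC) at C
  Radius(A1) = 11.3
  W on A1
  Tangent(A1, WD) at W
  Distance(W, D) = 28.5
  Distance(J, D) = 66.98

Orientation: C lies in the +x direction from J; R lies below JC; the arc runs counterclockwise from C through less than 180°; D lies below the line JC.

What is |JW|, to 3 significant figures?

48.5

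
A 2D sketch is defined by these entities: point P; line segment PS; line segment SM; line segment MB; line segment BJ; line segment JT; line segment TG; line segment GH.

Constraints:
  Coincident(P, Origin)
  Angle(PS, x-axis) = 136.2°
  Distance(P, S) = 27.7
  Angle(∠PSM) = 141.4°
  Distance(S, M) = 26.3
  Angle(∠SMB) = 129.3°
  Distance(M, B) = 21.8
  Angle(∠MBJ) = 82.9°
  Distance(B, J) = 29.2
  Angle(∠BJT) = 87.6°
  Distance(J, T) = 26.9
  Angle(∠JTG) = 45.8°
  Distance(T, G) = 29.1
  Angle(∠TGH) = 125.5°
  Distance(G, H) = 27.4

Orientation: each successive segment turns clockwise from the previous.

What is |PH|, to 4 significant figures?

66.45

∠JTG = 45.8° gives TG at 83.20° from the x-axis; with |TG| = 29.1, G = (-7.809, 51.28). ∠TGH = 125.5° gives GH at 28.70° from the x-axis; with |GH| = 27.4, H = (16.23, 64.44). Then |PH| = |H − P| = 66.45.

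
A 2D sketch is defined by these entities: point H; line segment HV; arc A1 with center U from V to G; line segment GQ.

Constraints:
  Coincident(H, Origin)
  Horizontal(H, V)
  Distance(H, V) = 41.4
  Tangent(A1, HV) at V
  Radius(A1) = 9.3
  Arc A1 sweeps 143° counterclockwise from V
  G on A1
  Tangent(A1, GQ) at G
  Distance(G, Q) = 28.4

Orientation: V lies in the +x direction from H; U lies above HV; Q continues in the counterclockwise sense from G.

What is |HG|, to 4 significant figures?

49.88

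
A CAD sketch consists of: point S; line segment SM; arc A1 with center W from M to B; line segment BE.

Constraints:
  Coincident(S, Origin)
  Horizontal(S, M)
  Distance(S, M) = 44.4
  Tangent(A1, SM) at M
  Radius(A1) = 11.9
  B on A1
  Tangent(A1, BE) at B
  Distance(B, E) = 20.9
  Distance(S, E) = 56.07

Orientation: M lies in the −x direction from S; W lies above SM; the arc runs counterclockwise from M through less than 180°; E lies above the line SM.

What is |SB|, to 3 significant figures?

37.9

S is at the origin; SM is horizontal with |SM| = 44.4 and M on the −x side, so M = (-44.4, 0.00). A1 meets SM tangentially, so WM is at right angles to SM, so W = M + (0, 11.9) = (-44.4, 11.9). Since WB ⟂ BE (tangency), |WE| = √(11.9² + 20.9²) = 24.1 regardless of where B sits on A1. So E lies on both circle(S, 56.07) and circle(W, 24.1); the above-SM intersection is E = (-43.1, 35.9). B is the foot of the tangent from E: B = (-33.7, 17.2).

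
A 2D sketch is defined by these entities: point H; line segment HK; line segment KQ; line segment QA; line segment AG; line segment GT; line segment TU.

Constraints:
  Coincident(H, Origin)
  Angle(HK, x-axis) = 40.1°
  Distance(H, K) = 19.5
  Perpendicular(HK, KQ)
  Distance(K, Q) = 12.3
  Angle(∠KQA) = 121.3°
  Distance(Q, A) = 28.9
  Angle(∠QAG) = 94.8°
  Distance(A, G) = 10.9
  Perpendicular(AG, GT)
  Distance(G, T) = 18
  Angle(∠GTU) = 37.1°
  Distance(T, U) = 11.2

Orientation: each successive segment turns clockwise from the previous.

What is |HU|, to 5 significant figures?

18.626

The perpendicularity gives GT at right angles to AG, so GT runs at 76.200°; with |GT| = 18.0, T = (7.3290, -4.1582). ∠GTU = 37.1° gives TU at -66.700° from the x-axis; with |TU| = 11.2, U = (11.759, -14.445). Then |HU| = |U − H| = 18.626.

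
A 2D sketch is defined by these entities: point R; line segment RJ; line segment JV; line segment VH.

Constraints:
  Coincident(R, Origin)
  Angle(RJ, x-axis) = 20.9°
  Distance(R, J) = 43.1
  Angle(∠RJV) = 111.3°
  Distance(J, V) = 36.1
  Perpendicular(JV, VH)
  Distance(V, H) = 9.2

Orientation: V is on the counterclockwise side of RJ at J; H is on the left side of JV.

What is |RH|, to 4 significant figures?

60.31

R is at the origin; RJ runs at 20.9° with length 43.1, so J = 43.1·(cos 20.9°, sin 20.9°) = (40.26, 15.38). ∠RJV = 111.3°, so JV runs at 20.9° + (180° − 111.3°) = 89.60° from the x-axis; with |JV| = 36.1, V = J + 36.1·(cos 89.60°, sin 89.60°) = (40.52, 51.47). The perpendicularity gives VH at right angles to JV; with |VH| = 9.2 on the left of JV, H = V + 9.2·(-1.000, 0.006981) = (31.32, 51.54). Then |RH| = |H − R| = 60.31.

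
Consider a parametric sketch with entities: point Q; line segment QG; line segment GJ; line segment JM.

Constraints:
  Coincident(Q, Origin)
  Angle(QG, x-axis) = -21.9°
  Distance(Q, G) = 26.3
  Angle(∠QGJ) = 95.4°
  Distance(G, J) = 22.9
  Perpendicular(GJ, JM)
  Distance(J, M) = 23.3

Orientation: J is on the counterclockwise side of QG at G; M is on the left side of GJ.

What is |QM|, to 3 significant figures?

25.5

Q is at the origin; QG runs at -21.9° with length 26.3, so G = 26.3·(cos -21.9°, sin -21.9°) = (24.4, -9.81). ∠QGJ = 95.4°, so GJ runs at -21.9° + (180° − 95.4°) = 62.7° from the x-axis; with |GJ| = 22.9, J = G + 22.9·(cos 62.7°, sin 62.7°) = (34.9, 10.5). The perpendicularity gives JM at right angles to GJ; with |JM| = 23.3 on the left of GJ, M = J + 23.3·(-0.889, 0.459) = (14.2, 21.2). Then |QM| = |M − Q| = 25.5.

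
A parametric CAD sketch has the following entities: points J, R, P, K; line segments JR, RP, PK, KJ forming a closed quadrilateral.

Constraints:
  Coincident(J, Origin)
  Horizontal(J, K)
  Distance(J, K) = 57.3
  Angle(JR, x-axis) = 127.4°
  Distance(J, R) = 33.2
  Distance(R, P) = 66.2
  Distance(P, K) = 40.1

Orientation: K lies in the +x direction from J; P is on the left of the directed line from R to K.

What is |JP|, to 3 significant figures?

59.0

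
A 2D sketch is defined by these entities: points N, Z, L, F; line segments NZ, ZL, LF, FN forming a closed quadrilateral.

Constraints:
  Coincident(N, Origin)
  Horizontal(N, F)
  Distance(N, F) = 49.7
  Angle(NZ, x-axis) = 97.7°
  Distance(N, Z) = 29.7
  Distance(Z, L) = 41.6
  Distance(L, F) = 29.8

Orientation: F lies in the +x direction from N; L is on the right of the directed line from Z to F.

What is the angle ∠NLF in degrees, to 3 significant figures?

159°

Checks: |ZL| = 41.60 ✓; |LF| = 29.80 ✓.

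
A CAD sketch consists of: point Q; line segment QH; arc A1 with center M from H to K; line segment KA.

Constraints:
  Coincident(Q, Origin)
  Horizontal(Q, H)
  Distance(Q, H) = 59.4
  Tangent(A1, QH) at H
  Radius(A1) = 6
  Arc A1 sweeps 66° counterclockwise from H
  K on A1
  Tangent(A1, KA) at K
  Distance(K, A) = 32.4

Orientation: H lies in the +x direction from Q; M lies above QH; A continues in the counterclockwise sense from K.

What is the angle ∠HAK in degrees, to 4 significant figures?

5.368°

On A1, H sits at bearing -90° from M; a 66° counterclockwise sweep puts K at bearing -24°, so K = M + 6.0·(cos -24°, sin -24°) = (64.88, 3.560). A1 meets KA tangentially, so MK is at right angles to KA, so KA runs along (−sin -24°, cos -24°); with |KA| = 32.4, A = (78.06, 33.16). Then cos ∠HAK = AH·AK / (|AH||AK|), giving 5.368°.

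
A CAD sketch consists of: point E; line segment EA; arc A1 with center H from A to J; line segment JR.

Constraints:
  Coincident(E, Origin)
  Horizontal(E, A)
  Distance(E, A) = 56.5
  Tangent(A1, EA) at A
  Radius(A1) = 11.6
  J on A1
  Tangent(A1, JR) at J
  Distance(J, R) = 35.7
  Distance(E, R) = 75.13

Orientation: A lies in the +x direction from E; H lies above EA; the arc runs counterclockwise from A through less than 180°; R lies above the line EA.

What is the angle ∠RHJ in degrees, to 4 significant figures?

72.00°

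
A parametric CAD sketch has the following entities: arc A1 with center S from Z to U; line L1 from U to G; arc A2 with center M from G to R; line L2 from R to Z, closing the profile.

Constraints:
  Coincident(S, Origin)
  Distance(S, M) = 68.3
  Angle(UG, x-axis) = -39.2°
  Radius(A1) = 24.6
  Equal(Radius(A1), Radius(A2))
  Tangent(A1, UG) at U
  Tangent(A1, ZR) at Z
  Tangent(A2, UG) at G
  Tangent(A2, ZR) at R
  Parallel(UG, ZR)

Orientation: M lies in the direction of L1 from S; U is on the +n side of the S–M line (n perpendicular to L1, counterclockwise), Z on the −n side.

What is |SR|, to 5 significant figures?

72.595

The slot axis is L1's direction at -39.2°, so u = (cos -39.2°, sin -39.2°) = (0.77494, -0.63203) and n = (−sin -39.2°, cos -39.2°) = (0.63203, 0.77494). S is at the origin and M lies 68.3 along u from S, so M = 68.3·u = (52.929, -43.168). Tangency of A1 to both parallel lines with radius 24.6 puts U and Z at S ± 24.6·n: U = (15.548, 19.064), Z = (-15.548, -19.064). Equal radii place G and R the same way about M: G = M + 24.6·n = (68.477, -24.104), R = M − 24.6·n = (37.381, -62.231). Then |SR| = |R − S| = 72.595.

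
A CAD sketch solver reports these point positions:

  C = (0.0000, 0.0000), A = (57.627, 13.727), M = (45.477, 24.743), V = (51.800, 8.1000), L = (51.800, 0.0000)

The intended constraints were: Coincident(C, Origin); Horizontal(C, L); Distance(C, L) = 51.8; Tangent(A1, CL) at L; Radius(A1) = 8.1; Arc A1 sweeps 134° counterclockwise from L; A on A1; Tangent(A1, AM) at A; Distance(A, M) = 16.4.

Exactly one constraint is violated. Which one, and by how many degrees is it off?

Tangent(A1, AM) at A — off by 3.80°.

C = (0.00, 0.00) ✓; C.y = 0.00, L.y = 0.00 ✓; |CL| = 51.80 ✓; ∠(VL, LC) = 90.00° ✓; |VL| = 8.100 ✓; bearing(V→A) − bearing(V→L) = 134.0° ✓; |VA| = 8.100 ✓; ∠(VA, AM) = 86.20° ✗; |AM| = 16.40 ✓.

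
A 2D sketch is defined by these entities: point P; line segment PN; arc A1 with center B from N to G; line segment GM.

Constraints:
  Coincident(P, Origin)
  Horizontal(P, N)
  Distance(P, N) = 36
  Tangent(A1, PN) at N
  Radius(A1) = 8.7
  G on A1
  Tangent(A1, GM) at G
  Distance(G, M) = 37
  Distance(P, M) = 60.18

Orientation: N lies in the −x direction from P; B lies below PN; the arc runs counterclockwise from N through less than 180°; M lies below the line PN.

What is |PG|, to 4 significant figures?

45.72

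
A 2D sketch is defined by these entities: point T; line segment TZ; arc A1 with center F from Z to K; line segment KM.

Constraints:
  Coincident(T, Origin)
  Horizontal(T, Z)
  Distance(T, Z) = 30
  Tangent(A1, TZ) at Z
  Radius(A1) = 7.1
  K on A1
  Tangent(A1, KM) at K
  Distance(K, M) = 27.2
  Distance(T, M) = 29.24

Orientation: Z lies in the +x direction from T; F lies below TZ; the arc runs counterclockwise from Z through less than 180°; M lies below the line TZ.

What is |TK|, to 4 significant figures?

24.09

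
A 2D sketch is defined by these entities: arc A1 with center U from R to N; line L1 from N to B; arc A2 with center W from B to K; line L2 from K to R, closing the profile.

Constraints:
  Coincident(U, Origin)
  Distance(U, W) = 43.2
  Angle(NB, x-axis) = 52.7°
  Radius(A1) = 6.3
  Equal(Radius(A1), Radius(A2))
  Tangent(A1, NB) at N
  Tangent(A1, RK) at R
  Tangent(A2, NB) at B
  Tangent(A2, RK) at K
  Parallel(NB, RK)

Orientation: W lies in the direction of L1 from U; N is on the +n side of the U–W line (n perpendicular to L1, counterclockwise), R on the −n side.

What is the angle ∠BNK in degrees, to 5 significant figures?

16.260°

Tangency of A1 to both parallel lines with radius 6.3 puts N and R at U ± 6.3·n: N = (-5.0115, 3.8177), R = (5.0115, -3.8177). Equal radii place B and K the same way about W: B = W + 6.3·n = (21.167, 38.182), K = W − 6.3·n = (31.190, 30.547). Then cos ∠BNK = NB·NK / (|NB||NK|), giving 16.260°.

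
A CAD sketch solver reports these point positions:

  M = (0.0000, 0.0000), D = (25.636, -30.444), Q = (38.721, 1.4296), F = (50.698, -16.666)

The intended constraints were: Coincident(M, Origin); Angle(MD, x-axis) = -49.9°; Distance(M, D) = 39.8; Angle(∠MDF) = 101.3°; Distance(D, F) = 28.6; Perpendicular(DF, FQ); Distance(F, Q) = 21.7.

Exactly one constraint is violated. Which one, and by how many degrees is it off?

Perpendicular(DF, FQ) — off by 4.70°.

M = (0.00, 0.00) ✓; MD at -49.90° ✓; |MD| = 39.80 ✓; ∠MDF = 101.3° ✓; |DF| = 28.60 ✓; ∠(DF, FQ) = 94.70° ✗; |FQ| = 21.70 ✓.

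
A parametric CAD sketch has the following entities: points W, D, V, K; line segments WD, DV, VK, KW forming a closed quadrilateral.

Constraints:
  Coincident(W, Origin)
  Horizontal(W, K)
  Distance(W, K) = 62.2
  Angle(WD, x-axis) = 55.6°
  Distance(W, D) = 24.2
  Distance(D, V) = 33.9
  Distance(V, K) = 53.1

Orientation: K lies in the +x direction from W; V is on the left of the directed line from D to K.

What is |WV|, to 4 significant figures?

58.03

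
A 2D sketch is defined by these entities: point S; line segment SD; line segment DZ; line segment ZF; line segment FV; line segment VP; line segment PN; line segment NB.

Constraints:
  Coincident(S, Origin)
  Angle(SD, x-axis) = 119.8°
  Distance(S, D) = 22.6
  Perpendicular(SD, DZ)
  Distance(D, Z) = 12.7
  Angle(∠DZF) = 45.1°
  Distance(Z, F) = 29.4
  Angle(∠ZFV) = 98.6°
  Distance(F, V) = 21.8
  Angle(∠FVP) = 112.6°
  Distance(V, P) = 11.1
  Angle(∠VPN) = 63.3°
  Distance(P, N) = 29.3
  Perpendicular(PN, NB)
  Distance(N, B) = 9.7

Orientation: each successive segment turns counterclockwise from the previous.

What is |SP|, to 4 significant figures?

34.31

∠ZFV = 98.6° gives FV at 66.10° from the x-axis; with |FV| = 21.8, V = (14.94, 25.47). ∠FVP = 112.6° gives VP at 133.5° from the x-axis; with |VP| = 11.1, P = (7.297, 33.52). Then |SP| = |P − S| = 34.31.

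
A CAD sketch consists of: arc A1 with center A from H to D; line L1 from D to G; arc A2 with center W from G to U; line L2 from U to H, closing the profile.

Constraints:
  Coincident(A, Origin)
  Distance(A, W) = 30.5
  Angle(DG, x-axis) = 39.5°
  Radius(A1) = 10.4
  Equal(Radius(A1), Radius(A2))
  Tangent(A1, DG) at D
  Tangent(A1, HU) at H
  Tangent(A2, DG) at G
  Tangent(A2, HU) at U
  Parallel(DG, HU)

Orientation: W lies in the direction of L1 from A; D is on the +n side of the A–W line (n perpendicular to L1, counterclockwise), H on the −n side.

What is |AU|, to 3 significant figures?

32.2

The slot axis is L1's direction at 39.5°, so u = (cos 39.5°, sin 39.5°) = (0.772, 0.636) and n = (−sin 39.5°, cos 39.5°) = (-0.636, 0.772). A is at the origin and W lies 30.5 along u from A, so W = 30.5·u = (23.5, 19.4). Tangency of A1 to both parallel lines with radius 10.4 puts D and H at A ± 10.4·n: D = (-6.62, 8.02), H = (6.62, -8.02). Equal radii place G and U the same way about W: G = W + 10.4·n = (16.9, 27.4), U = W − 10.4·n = (30.1, 11.4). Then |AU| = |U − A| = 32.2.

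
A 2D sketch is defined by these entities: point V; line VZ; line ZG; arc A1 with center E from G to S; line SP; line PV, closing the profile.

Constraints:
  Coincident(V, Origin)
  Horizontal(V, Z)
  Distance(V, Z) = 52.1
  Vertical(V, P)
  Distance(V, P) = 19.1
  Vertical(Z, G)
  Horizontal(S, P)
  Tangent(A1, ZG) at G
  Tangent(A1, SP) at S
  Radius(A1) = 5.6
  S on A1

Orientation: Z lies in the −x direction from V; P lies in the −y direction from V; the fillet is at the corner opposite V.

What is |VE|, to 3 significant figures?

48.4

V is at the origin; VZ is horizontal with |VZ| = 52.1 and Z on the −x side, so Z = (-52.1, 0.00). VP is vertical with |VP| = 19.1 and P on the −y side, so P = (0.00, -19.1). The virtual corner opposite V is at (-52.1, -19.1). Since A1 is tangent to ZG there, EG ⟂ ZG and the tangent condition forces ES to be normal to SP, with radius 5.6, so the center E sits 5.6 in from both sides at E = (-46.5, -13.5). Then |VE| = |E − V| = 48.4.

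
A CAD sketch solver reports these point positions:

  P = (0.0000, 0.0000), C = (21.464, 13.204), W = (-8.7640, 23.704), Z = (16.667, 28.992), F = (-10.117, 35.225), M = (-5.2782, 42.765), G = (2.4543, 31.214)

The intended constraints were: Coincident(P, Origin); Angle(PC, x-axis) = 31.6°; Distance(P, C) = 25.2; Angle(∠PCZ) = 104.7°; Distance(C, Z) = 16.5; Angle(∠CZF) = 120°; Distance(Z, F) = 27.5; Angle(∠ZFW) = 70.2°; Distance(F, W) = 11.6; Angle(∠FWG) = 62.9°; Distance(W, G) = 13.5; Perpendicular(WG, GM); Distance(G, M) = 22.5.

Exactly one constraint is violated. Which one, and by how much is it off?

Distance(G, M) = 22.5 — off by 8.60.

P = (0.00, 0.00) ✓; PC at 31.60° ✓; |PC| = 25.20 ✓; ∠PCZ = 104.7° ✓; |CZ| = 16.50 ✓; ∠CZF = 120.0° ✓; |ZF| = 27.50 ✓; ∠ZFW = 70.20° ✓; |FW| = 11.60 ✓; ∠FWG = 62.90° ✓; |WG| = 13.50 ✓; ∠(WG, GM) = 90.00° ✓; |GM| = 13.90 ✗.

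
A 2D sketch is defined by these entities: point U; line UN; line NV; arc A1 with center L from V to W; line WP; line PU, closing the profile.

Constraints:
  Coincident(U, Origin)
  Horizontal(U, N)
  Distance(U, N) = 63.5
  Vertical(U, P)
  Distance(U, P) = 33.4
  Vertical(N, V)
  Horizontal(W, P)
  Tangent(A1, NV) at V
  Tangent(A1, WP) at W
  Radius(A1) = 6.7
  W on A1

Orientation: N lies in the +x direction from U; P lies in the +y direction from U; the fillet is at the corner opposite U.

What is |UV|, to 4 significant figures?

68.88

The virtual corner opposite U is at (63.50, 33.40). A1 meets NV tangentially, so LV is at right angles to NV and the tangent condition forces LW to be normal to WP, with radius 6.7, so the center L sits 6.7 in from both sides at L = (56.80, 26.70). That places the tangent points at V = (63.50, 26.70) on NV and W = (56.80, 33.40) on WP. Then |UV| = |V − U| = 68.88.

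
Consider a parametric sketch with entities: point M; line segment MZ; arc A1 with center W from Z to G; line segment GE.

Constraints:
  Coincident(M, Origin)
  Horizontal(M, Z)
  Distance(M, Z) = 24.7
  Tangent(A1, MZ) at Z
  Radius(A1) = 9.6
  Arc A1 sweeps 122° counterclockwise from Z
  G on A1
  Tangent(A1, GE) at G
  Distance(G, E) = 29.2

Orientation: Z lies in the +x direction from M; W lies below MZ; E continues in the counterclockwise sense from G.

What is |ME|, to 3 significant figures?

50.8

M is at the origin; M and Z share the same y with |MZ| = 24.7 and Z on the +x side, so Z = (24.7, 0.00). A1 meets MZ tangentially, so WZ is at right angles to MZ, so W = Z + (0, -9.6) = (24.7, -9.60). On A1, Z sits at bearing 90° from W; a 122° counterclockwise sweep puts G at bearing 212°, so G = W + 9.6·(cos 212°, sin 212°) = (16.6, -14.7). Since A1 is tangent to GE there, WG ⟂ GE, so GE runs along (−sin 212°, cos 212°); with |GE| = 29.2, E = (32.0, -39.5). Then |ME| = |E − M| = 50.8.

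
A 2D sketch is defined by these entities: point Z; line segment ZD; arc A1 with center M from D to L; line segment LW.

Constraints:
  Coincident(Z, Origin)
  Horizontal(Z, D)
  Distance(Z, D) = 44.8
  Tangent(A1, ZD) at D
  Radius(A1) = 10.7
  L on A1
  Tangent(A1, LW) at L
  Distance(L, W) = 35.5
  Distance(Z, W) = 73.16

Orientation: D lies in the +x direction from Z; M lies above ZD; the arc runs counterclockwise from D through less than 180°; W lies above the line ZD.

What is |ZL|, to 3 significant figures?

56.4

Z is at the origin; ZD is horizontal with |ZD| = 44.8 and D on the +x side, so D = (44.8, 0.00). A1 meets ZD tangentially, so MD is at right angles to ZD, so M = D + (0, 10.7) = (44.8, 10.7). Since ML ⟂ LW (tangency), |MW| = √(10.7² + 35.5²) = 37.1 regardless of where L sits on A1. So W lies on both circle(Z, 73.16) and circle(M, 37.1); the above-ZD intersection is W = (57.2, 45.7). L is the foot of the tangent from W: L = (55.5, 10.2).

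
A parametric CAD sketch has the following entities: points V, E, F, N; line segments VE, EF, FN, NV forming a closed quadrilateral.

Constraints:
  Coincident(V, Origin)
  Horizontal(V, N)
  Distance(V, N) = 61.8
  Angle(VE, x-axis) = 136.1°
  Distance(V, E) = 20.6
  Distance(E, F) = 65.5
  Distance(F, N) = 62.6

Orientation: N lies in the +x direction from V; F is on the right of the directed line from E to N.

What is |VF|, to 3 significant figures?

46.3

V is at the origin; VN is horizontal with |VN| = 61.8 and N in +x, so N = (61.8, 0). VE runs at 136.1° with |VE| = 20.6, so E = (-14.8, 14.3). F is determined by |EF| = 65.5 and |FN| = 62.6 together: it lies at the intersection of circle(E, 65.5) and circle(N, 62.6). With |EN| = 78.0, the foot of the radical line on EN is 41.4 from E and the perpendicular offset is √(65.5² − 41.4²) = 50.8. Taking the right-of-EN solution: F = (16.5, -43.2).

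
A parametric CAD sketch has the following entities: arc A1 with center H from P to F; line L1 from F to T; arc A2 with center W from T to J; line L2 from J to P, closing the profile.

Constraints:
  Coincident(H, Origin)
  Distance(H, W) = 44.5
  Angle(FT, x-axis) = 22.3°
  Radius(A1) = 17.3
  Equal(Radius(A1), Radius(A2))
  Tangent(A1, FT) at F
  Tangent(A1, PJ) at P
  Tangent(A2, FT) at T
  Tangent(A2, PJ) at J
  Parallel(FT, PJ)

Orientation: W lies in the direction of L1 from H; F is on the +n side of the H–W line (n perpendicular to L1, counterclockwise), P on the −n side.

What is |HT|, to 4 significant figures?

47.74

Tangency of A1 to both parallel lines with radius 17.3 puts F and P at H ± 17.3·n: F = (-6.565, 16.01), P = (6.565, -16.01). Equal radii place T and J the same way about W: T = W + 17.3·n = (34.61, 32.89), J = W − 17.3·n = (47.74, 0.8797). Then |HT| = |T − H| = 47.74.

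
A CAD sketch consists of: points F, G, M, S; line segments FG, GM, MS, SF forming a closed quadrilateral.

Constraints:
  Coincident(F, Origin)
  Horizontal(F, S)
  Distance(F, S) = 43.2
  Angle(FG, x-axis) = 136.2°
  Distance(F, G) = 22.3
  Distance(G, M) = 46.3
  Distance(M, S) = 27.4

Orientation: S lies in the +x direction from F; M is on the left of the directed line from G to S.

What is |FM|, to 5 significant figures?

37.814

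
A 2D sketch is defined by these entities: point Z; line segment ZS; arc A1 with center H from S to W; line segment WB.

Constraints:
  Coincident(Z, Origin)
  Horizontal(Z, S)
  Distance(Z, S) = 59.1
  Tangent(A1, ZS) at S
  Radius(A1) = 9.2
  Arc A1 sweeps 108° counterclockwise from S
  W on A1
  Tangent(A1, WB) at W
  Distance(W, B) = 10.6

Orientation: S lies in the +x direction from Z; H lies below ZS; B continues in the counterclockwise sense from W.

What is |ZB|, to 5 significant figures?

58.010

On A1, S sits at bearing 90° from H; a 108° counterclockwise sweep puts W at bearing 198°, so W = H + 9.2·(cos 198°, sin 198°) = (50.350, -12.043). A1 meets WB tangentially, so HW is at right angles to WB, so WB runs along (−sin 198°, cos 198°); with |WB| = 10.6, B = (53.626, -22.124). Then |ZB| = |B − Z| = 58.010.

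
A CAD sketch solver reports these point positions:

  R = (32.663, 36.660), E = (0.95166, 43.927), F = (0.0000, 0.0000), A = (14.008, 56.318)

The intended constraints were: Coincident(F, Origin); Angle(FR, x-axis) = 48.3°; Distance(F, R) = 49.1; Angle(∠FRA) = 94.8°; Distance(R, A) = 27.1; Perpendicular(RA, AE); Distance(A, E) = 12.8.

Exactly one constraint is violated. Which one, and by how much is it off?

Distance(A, E) = 12.8 — off by 5.20.

F = (0.00, 0.00) ✓; FR at 48.30° ✓; |FR| = 49.10 ✓; ∠FRA = 94.80° ✓; |RA| = 27.10 ✓; ∠(RA, AE) = 90.00° ✓; |AE| = 18.00 ✗.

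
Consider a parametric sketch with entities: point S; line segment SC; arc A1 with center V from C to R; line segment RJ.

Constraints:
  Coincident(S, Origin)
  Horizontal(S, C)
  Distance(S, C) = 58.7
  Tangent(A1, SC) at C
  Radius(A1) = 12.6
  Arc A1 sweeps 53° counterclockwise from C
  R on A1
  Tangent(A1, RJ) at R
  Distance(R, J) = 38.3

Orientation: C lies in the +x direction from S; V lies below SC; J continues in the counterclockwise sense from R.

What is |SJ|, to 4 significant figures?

43.85

S is at the origin; SC is horizontal with |SC| = 58.7 and C on the +x side, so C = (58.70, 0.000). A1 meets SC tangentially, so VC is at right angles to SC, so V = C + (0, -12.6) = (58.70, -12.60). On A1, C sits at bearing 90° from V; a 53° counterclockwise sweep puts R at bearing 143°, so R = V + 12.6·(cos 143°, sin 143°) = (48.64, -5.017). Tangency of A1 to RJ means the radius VR is perpendicular to RJ, so RJ runs along (−sin 143°, cos 143°); with |RJ| = 38.3, J = (25.59, -35.60). Then |SJ| = |J − S| = 43.85.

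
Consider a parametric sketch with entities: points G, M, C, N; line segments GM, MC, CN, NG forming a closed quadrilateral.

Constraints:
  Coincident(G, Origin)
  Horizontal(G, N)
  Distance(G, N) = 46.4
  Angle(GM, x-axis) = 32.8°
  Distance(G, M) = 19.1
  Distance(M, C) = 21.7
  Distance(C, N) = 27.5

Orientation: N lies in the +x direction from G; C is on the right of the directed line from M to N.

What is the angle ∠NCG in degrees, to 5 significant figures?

129.94°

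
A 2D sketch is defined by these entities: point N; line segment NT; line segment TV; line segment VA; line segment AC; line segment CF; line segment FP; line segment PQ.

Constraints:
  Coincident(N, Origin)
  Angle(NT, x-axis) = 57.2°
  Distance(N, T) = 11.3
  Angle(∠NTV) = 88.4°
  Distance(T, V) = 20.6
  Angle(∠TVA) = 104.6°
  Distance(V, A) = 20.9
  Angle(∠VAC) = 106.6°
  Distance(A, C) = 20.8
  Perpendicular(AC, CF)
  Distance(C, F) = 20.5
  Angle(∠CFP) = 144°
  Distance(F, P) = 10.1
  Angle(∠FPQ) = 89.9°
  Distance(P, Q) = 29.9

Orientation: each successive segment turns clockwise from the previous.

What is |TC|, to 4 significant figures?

32.03

∠TVA = 104.6° gives VA at -109.8° from the x-axis; with |VA| = 20.9, A = (16.04, -21.80). ∠VAC = 106.6° gives AC at 176.8° from the x-axis; with |AC| = 20.8, C = (-4.729, -20.64). Then |TC| = |C − T| = 32.03.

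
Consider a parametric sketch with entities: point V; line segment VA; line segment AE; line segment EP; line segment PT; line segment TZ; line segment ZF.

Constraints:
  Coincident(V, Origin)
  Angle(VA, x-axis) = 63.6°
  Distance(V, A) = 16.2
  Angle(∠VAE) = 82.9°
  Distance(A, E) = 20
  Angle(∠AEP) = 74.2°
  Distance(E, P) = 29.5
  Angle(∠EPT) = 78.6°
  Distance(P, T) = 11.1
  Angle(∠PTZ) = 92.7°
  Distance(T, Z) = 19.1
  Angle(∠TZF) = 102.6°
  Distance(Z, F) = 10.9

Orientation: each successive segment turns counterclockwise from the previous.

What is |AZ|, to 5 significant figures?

11.640

V is at the origin; VA runs at 63.6° with length 16.2, so A = (7.2031, 14.511). ∠VAE = 82.9° gives AE at 160.70° from the x-axis; with |AE| = 20.0, E = (-11.673, 21.121). ∠AEP = 74.2° gives EP at -93.500° from the x-axis; with |EP| = 29.5, P = (-13.474, -8.3242). ∠EPT = 78.6° gives PT at 7.9000° from the x-axis; with |PT| = 11.1, T = (-2.4792, -6.7985). ∠PTZ = 92.7° gives TZ at 95.200° from the x-axis; with |TZ| = 19.1, Z = (-4.2103, 12.223). Then |AZ| = |Z − A| = 11.640.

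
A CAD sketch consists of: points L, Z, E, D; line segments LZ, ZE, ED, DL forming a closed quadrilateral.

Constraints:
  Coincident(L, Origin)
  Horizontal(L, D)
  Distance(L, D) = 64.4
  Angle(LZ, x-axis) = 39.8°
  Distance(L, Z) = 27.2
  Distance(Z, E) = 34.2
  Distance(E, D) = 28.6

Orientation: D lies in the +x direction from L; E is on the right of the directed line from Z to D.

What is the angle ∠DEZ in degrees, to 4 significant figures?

96.10°

L is at the origin; L and D share the same y with |LD| = 64.4 and D in +x, so D = (64.4, 0). LZ runs at 39.8° with |LZ| = 27.2, so Z = (20.90, 17.41). E is determined by |ZE| = 34.2 and |ED| = 28.6 together: it lies at the intersection of circle(Z, 34.2) and circle(D, 28.6). With |ZD| = 46.86, the foot of the radical line on ZD is 27.18 from Z and the perpendicular offset is √(34.2² − 27.18²) = 20.76. Taking the right-of-ZD solution: E = (38.42, -11.96).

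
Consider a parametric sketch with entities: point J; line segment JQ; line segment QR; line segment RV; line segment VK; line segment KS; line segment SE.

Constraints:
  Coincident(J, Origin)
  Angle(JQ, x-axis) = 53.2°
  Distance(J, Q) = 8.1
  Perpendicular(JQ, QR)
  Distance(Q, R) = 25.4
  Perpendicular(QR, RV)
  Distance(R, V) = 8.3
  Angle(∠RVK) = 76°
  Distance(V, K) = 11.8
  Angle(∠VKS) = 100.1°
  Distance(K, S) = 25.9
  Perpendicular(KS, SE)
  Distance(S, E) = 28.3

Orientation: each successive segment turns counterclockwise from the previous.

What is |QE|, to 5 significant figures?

47.670

J is at the origin; JQ runs at 53.2° with length 8.1, so Q = (4.8521, 6.4859). JQ is perpendicular to QR, so QR runs at 143.20°; with |QR| = 25.4, R = (-15.486, 21.701). The perpendicularity gives RV at right angles to QR, so RV runs at -126.80°; with |RV| = 8.3, V = (-20.458, 15.055). ∠RVK = 76.0° gives VK at -22.800° from the x-axis; with |VK| = 11.8, K = (-9.5804, 10.482). ∠VKS = 100.1° gives KS at 57.100° from the x-axis; with |KS| = 25.9, S = (4.4878, 32.229). The perpendicularity gives SE at right angles to KS, so SE runs at 147.10°; with |SE| = 28.3, E = (-19.273, 47.600). Then |QE| = |E − Q| = 47.670.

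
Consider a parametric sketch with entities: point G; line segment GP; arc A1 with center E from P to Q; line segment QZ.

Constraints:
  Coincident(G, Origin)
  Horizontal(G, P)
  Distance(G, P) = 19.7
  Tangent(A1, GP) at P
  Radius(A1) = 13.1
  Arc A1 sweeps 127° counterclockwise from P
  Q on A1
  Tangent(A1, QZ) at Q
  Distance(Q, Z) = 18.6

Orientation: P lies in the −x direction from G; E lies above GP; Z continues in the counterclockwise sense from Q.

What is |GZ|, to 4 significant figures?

41.25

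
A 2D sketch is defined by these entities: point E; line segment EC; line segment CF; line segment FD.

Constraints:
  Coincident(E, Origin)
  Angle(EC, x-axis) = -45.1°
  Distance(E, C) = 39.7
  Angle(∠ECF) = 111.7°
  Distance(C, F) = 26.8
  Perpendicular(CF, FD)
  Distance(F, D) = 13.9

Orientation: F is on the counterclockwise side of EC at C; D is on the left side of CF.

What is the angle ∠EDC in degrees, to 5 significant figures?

56.408°

∠ECF = 111.7°, so CF runs at -45.1° + (180° − 111.7°) = 23.200° from the x-axis; with |CF| = 26.8, F = C + 26.8·(cos 23.200°, sin 23.200°) = (52.656, -17.563). The perpendicularity gives FD at right angles to CF; with |FD| = 13.9 on the left of CF, D = F + 13.9·(-0.39394, 0.91914) = (47.180, -4.7875). Then cos ∠EDC = DE·DC / (|DE||DC|), giving 56.408°.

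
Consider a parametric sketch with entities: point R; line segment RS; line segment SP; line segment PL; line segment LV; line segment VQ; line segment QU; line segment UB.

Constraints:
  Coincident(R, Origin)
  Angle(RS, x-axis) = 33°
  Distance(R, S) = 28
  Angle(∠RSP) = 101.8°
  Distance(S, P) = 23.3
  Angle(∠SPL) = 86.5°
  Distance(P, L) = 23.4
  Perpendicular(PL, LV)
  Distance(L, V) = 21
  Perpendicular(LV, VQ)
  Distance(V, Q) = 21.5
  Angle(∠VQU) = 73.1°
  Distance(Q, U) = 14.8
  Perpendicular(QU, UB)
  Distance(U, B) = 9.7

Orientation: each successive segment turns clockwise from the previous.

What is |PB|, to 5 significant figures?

18.249

R is at the origin; RS runs at 33.0° with length 28.0, so S = (23.483, 15.250). ∠RSP = 101.8° gives SP at -45.200° from the x-axis; with |SP| = 23.3, P = (39.901, -1.2831). ∠SPL = 86.5° gives PL at -138.70° from the x-axis; with |PL| = 23.4, L = (22.321, -16.727). PL is perpendicular to LV, so LV runs at 131.30°; with |LV| = 21.0, V = (8.4611, -0.95060). The perpendicularity gives VQ at right angles to LV, so VQ runs at 41.300°; with |VQ| = 21.5, Q = (24.613, 13.239). ∠VQU = 73.1° gives QU at -65.600° from the x-axis; with |QU| = 14.8, U = (30.727, -0.23868). The perpendicularity gives UB at right angles to QU, so UB runs at -155.60°; with |UB| = 9.7, B = (21.894, -4.2458). Then |PB| = |B − P| = 18.249.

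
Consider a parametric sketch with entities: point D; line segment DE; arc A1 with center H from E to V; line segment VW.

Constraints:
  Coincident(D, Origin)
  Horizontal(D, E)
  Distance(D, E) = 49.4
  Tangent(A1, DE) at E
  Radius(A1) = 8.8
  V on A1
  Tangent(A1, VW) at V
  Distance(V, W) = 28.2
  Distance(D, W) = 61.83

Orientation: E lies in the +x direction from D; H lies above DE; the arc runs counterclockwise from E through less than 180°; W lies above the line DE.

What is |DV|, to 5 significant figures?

58.887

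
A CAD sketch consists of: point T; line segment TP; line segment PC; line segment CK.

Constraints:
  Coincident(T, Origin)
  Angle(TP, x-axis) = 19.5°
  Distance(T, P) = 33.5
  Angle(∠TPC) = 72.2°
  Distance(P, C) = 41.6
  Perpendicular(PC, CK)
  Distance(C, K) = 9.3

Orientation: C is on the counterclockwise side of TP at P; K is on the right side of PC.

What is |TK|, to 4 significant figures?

51.77

∠TPC = 72.2°, so PC runs at 19.5° + (180° − 72.2°) = 127.3° from the x-axis; with |PC| = 41.6, C = P + 41.6·(cos 127.3°, sin 127.3°) = (6.369, 44.27). PC is perpendicular to CK; with |CK| = 9.3 on the right of PC, K = C + 9.3·(0.7955, 0.6060) = (13.77, 49.91). Then |TK| = |K − T| = 51.77.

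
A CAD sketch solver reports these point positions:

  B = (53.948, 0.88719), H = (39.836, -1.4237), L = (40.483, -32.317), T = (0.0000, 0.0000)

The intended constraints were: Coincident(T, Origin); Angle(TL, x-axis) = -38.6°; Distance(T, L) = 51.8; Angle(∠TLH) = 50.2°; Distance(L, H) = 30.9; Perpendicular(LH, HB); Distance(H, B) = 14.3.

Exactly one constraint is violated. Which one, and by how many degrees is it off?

Perpendicular(LH, HB) — off by 8.10°.

T = (0.00, 0.00) ✓; TL at -38.60° ✓; |TL| = 51.80 ✓; ∠TLH = 50.20° ✓; |LH| = 30.90 ✓; ∠(LH, HB) = 81.90° ✗; |HB| = 14.30 ✓.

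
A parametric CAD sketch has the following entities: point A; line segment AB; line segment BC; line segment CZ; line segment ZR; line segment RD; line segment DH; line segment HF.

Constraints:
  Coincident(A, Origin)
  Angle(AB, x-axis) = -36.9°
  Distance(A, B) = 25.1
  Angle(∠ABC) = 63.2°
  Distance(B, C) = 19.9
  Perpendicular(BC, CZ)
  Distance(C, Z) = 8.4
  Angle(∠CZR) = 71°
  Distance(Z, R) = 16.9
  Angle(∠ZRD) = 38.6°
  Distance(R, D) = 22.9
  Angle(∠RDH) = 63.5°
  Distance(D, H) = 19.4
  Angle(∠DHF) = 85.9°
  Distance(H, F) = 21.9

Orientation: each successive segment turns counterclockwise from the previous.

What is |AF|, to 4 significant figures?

15.48

A is at the origin; AB runs at -36.9° with length 25.1, so B = (20.07, -15.07). ∠ABC = 63.2° gives BC at 79.90° from the x-axis; with |BC| = 19.9, C = (23.56, 4.521). The perpendicularity gives CZ at right angles to BC, so CZ runs at 169.9°; with |CZ| = 8.4, Z = (15.29, 5.994). ∠CZR = 71.0° gives ZR at -81.10° from the x-axis; with |ZR| = 16.9, R = (17.91, -10.70). ∠ZRD = 38.6° gives RD at 60.30° from the x-axis; with |RD| = 22.9, D = (29.25, 9.189). ∠RDH = 63.5° gives DH at 176.8° from the x-axis; with |DH| = 19.4, H = (9.883, 10.27). ∠DHF = 85.9° gives HF at -89.10° from the x-axis; with |HF| = 21.9, F = (10.23, -11.63). Then |AF| = |F − A| = 15.48.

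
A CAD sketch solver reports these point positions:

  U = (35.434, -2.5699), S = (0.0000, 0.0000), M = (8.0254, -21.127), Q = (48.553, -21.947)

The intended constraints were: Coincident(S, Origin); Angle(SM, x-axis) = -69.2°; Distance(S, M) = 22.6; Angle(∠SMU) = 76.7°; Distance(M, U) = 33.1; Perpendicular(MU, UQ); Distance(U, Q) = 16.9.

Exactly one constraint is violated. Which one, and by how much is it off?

Distance(U, Q) = 16.9 — off by 6.50.

S = (0.00, 0.00) ✓; SM at -69.20° ✓; |SM| = 22.60 ✓; ∠SMU = 76.70° ✓; |MU| = 33.10 ✓; ∠(MU, UQ) = 90.00° ✓; |UQ| = 23.40 ✗.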